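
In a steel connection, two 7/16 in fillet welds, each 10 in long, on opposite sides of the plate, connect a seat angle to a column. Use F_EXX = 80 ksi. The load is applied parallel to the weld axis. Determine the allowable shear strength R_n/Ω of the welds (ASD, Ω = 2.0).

Effective throat t_e = 0.707 × 0.4375 = 0.3093 in.
Total length L = 20 in; A_we = 0.3093 × 20 = 6.186 in².
F_nw = 0.6 F_EXX = 0.6 × 80 = 48 ksi.
R_n = 48 × 6.186 = 296.9 kips; R_n/Ω = 296.9/2.0 = 148.5 kips.

R_n/Ω ≈ 148 kips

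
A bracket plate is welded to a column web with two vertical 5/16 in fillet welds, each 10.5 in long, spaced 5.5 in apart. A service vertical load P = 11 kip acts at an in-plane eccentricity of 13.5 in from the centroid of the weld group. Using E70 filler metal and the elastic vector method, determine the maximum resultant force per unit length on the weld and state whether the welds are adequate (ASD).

f_max ≈ 2.78 kip/in; adequate

E70XX → F_EXX = 70 ksi.
Total weld length L_w = 21 in. Treat welds as unit-width lines.
Polar moment about centroid: J = 2[d³/12 + d(b/2)²] = 2[10.5³/12 + 10.5×2.75²] = 351.8 in³.
Direct shear f_v = P/L_w = 11 / 21 = 0.5238 kip/in (vertical).
Torsion M = P·e = 11 × 13.5 = 148.5 kip·in.
Critical point at (x, y) = (2.75, 5.25) from centroid. f_tx = M·y/J = 2.216 kip/in; f_ty = M·x/J = 1.161 kip/in.
Resultant f_max = √[f_tx² + (f_v + f_ty)²] = √[2.216² + (0.5238 + 1.161)²] = 2.784 kip/in.
Capacity per unit length: r_n/Ω = (1/2.0) × 0.6 × 70 × (0.707 × 0.3125) = 4.64 kip/in.
2.784 ≤ 4.64 → adequate.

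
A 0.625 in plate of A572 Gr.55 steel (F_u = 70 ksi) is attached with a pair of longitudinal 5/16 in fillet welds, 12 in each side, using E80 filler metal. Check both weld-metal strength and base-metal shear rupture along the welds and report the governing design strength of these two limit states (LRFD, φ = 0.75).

φR_n ≈ 191 kips (weld metal governs)

E80XX → F_EXX = 80 ksi.
t_e = 0.707 × 0.3125 = 0.2209 in; L = 24 in.
Weld metal: φR_n = 0.75 × 0.6 × 80 × 0.2209 × 24 = 190.9 kips.
Base metal (shear rupture): φR_n = 0.75 × 0.6 × 70 × 0.625 × 24 = 472.5 kips.
Governing: weld metal.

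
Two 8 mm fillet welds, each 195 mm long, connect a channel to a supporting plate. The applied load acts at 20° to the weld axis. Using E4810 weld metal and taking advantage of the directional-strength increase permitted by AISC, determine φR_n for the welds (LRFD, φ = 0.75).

φR_n ≈ 524 kN

E48XX → F_EXX = 480 MPa.
t_e = 0.707 × 8 = 5.656 mm; A_we = 5.656 × 390 = 2206 mm².
Directional factor: 1.0 + 0.5 sin^1.5(20°) = 1.1.
F_nw = 0.6 × 480 × 1.1 = 316.8 MPa.
φR_n = 0.75 × 316.8 × 2206 × 10⁻³ = 524.1 kN.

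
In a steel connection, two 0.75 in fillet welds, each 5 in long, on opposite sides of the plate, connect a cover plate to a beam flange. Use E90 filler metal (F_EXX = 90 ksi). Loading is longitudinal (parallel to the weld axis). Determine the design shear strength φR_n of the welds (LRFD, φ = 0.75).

Effective throat t_e = 0.707 × 0.75 = 0.5302 in.
Total length L = 10 in; A_we = 0.5302 × 10 = 5.303 in².
F_nw = 0.6 F_EXX = 0.6 × 90 = 54 ksi.
φR_n = 0.75 × 54 × 5.303 = 214.8 kips.

φR_n ≈ 215 kips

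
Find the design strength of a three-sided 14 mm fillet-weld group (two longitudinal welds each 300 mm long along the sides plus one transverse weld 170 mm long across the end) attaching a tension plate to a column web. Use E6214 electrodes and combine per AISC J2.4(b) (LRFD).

E62XX → F_EXX = 620 MPa.
t_e = 0.707 × 14 = 9.898 mm.
R_nwl = 0.6 × 620 × 9.898 × 600 × 10⁻³ = 2209 kN (longitudinal, 2 welds).
R_nwt = 0.6 × 620 × 9.898 × 170 × 10⁻³ = 625.9 kN (transverse, base value).
(i) R_nwl + R_nwt = 2835 kN; (ii) 0.85 R_nwl + 1.5 R_nwt = 2817 kN.
R_n = max = 2835 kN [governs: (i)]; φR_n = 2126 kN.

φR_n ≈ 2130 kN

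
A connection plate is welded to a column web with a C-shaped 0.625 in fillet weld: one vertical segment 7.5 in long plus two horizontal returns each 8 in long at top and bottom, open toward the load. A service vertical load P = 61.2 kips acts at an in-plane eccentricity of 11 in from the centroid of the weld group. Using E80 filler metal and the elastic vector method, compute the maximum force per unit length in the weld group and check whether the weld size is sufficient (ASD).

E80XX → F_EXX = 80 ksi.
Total weld length L_w = 23.5 in. Treat welds as unit-width lines.
Centroid: x̄ = 2×8×4 / 23.5 = 2.723 in from the vertical weld.
Polar moment about centroid: J = I_x + I_y = [7.5³/12 + 2×8×3.75²] + [7.5×2.723² + 2(8³/12 + 8×1.277²)] = 427.2 in³.
Direct shear f_v = P/L_w = 61.2 / 23.5 = 2.604 kip/in (vertical).
Torsion M = P·e = 61.2 × 11 = 673.2 kip·in.
Critical point at (x, y) = (5.277, 3.75) from centroid. f_tx = M·y/J = 5.91 kip/in; f_ty = M·x/J = 8.315 kip/in.
Resultant f_max = √[f_tx² + (f_v + f_ty)²] = √[5.91² + (2.604 + 8.315)²] = 12.42 kip/in.
Capacity per unit length: r_n/Ω = (1/2.0) × 0.6 × 80 × (0.707 × 0.625) = 10.6 kip/in.
12.42 > 10.6 → NOT adequate.

f_max ≈ 12.4 kip/in; NOT adequate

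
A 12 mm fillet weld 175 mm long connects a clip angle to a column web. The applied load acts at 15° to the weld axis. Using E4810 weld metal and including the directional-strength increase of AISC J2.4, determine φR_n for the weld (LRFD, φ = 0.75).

E48XX → F_EXX = 480 MPa.
t_e = 0.707 × 12 = 8.484 mm; A_we = 8.484 × 175 = 1485 mm².
Directional factor: 1.0 + 0.5 sin^1.5(15°) = 1.066.
F_nw = 0.6 × 480 × 1.066 = 307 MPa.
φR_n = 0.75 × 307 × 1485 × 10⁻³ = 341.8 kN.

φR_n ≈ 342 kN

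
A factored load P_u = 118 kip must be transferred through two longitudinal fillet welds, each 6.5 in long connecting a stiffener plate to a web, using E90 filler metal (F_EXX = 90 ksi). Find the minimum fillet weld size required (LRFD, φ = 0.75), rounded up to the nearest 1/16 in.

Total weld length L = 13 in.
Required throat t_e = P_u / (φ × 0.6 F_EXX × L) = 118 / (0.75 × 0.6 × 90 × 13) = 0.2241 in.
Required leg w = t_e / 0.707 = 0.317 in → use 3/8 in.

w = 3/8 in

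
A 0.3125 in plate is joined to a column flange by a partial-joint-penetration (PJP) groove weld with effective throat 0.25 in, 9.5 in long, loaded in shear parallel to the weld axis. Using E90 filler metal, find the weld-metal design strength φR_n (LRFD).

φR_n ≈ 96.2 kip

E90XX → F_EXX = 90 ksi.
Effective throat (given) t_e = 0.25 in.
A_we = 0.25 × 9.5 = 2.375 in².
F_nw = 0.6 F_EXX = 54 ksi.
φR_n = 0.75 × 54 × 2.375 = 96.19 kip.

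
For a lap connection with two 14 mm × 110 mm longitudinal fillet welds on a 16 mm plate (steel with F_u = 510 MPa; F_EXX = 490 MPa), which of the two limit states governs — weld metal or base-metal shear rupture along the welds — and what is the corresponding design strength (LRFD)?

φR_n ≈ 480 kN (weld metal governs)

t_e = 0.707 × 14 = 9.898 mm; L = 220 mm.
Weld metal: φR_n = 0.75 × 0.6 × 490 × 9.898 × 220 × 10⁻³ = 480.2 kN.
Base metal (shear rupture): φR_n = 0.75 × 0.6 × 510 × 16 × 220 × 10⁻³ = 807.8 kN.
Governing: weld metal.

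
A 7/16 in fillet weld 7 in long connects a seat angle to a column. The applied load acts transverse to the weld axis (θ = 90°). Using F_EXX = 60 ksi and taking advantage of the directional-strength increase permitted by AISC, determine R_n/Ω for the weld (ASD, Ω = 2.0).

t_e = 0.707 × 0.4375 = 0.3093 in; A_we = 0.3093 × 7 = 2.165 in².
Directional factor: 1.0 + 0.5 sin^1.5(90°) = 1.5.
F_nw = 0.6 × 60 × 1.5 = 54 ksi.
R_n/Ω = (54 × 2.165) / 2.0 = 58.46 kip.

R_n/Ω ≈ 58.5 kip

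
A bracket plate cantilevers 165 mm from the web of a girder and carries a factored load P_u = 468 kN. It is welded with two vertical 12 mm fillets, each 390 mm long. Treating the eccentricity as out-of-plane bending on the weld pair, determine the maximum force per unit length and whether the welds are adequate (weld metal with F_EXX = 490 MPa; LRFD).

f_max ≈ 1640 N/mm; adequate

L_w = 2 × 390 = 780 mm; section modulus (unit throat) S = 2 × L²/6 = 50700 mm².
Direct shear f_v = P/L_w = 468×10³/780 = 600 N/mm.
Moment M = P × e = 468×10³ × 165 = 77220000 N·mm; bending f_b = M/S = 1523 N/mm.
f_max = √(f_v² + f_b²) = √(600² + 1523²) = 1637 N/mm.
φr_n = 0.75 × 0.6 × 490 × (0.707 × 12) = 1871 N/mm → adequate.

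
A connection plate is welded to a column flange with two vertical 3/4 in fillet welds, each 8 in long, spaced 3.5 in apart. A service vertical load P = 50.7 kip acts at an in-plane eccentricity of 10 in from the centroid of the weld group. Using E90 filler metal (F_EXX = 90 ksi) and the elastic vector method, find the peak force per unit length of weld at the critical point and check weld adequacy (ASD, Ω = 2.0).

Total weld length L_w = 16 in. Treat welds as unit-width lines.
Polar moment about centroid: J = 2[d³/12 + d(b/2)²] = 2[8³/12 + 8×1.75²] = 134.3 in³.
Direct shear f_v = P/L_w = 50.7 / 16 = 3.169 kip/in (vertical).
Torsion M = P·e = 50.7 × 10 = 507 kip·in.
Critical point at (x, y) = (1.75, 4) from centroid. f_tx = M·y/J = 15.1 kip/in; f_ty = M·x/J = 6.605 kip/in.
Resultant f_max = √[f_tx² + (f_v + f_ty)²] = √[15.1² + (3.169 + 6.605)²] = 17.98 kip/in.
Capacity per unit length: r_n/Ω = (1/2.0) × 0.6 × 90 × (0.707 × 0.75) = 14.32 kip/in.
17.98 > 14.32 → NOT adequate.

f_max ≈ 18 kip/in; NOT adequate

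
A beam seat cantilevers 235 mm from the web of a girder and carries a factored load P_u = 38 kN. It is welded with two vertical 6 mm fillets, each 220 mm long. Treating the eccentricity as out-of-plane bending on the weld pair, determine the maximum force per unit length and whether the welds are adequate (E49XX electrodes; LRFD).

E49XX → F_EXX = 490 MPa.
L_w = 2 × 220 = 440 mm; section modulus (unit throat) S = 2 × L²/6 = 16130 mm².
Direct shear f_v = P/L_w = 38×10³/440 = 86.36 N/mm.
Moment M = P × e = 38×10³ × 235 = 8930000 N·mm; bending f_b = M/S = 553.5 N/mm.
f_max = √(f_v² + f_b²) = √(86.36² + 553.5²) = 560.2 N/mm.
φr_n = 0.75 × 0.6 × 490 × (0.707 × 6) = 935.4 N/mm → adequate.

f_max ≈ 560 N/mm; adequate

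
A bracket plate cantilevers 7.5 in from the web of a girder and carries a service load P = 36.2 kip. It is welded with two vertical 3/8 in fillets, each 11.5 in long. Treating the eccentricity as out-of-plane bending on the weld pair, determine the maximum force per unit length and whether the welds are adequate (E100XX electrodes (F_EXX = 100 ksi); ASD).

f_max ≈ 6.36 kip/in; adequate

L_w = 2 × 11.5 = 23 in; section modulus (unit throat) S = 2 × L²/6 = 44.08 in².
Direct shear f_v = P/L_w = 36.2/23 = 1.574 kip/in.
Moment M = P × e = 36.2 × 7.5 = 271.5 kip·in; bending f_b = M/S = 6.159 kip/in.
f_max = √(f_v² + f_b²) = √(1.574² + 6.159²) = 6.357 kip/in.
r_n/Ω = (1/2.0) × 0.6 × 100 × (0.707 × 0.375) = 7.954 kip/in → adequate.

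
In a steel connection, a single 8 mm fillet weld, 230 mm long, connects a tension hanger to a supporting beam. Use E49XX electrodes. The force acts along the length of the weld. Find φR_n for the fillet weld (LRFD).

φR_n ≈ 287 kN

E49XX → F_EXX = 490 MPa.
Effective throat t_e = 0.707 × 8 = 5.656 mm.
Total length L = 230 mm; A_we = 5.656 × 230 = 1301 mm².
F_nw = 0.6 F_EXX = 0.6 × 490 = 294 MPa.
φR_n = 0.75 × 294 × 1301 × 10⁻³ = 286.8 kN.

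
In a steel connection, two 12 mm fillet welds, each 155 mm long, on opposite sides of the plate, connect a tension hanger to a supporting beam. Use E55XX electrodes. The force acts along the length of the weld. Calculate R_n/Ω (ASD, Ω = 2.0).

R_n/Ω ≈ 434 kN

E55XX → F_EXX = 550 MPa.
Effective throat t_e = 0.707 × 12 = 8.484 mm.
Total length L = 310 mm; A_we = 8.484 × 310 = 2630 mm².
F_nw = 0.6 F_EXX = 0.6 × 550 = 330 MPa.
R_n = 330 × 2630 × 10⁻³ = 867.9 kN; R_n/Ω = 867.9/2.0 = 434 kN.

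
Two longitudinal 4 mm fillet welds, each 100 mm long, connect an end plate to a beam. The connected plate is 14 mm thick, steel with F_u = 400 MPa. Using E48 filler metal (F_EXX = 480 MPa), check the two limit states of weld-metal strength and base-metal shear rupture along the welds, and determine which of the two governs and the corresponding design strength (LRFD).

t_e = 0.707 × 4 = 2.828 mm; L = 200 mm.
Weld metal: φR_n = 0.75 × 0.6 × 480 × 2.828 × 200 × 10⁻³ = 122.2 kN.
Base metal (shear rupture): φR_n = 0.75 × 0.6 × 400 × 14 × 200 × 10⁻³ = 504 kN.
Governing: weld metal.

φR_n ≈ 122 kN (weld metal governs)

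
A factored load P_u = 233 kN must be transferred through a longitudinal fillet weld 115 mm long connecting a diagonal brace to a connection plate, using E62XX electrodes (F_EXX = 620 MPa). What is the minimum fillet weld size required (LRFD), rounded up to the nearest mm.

Total weld length L = 115 mm.
Required throat t_e = P_u / (φ × 0.6 F_EXX × L) = 233 / (0.75 × 0.6 × 620 × 115 × 10⁻³) = 7.262 mm.
Required leg w = t_e / 0.707 = 10.27 mm → use 11 mm.

w = 11 mm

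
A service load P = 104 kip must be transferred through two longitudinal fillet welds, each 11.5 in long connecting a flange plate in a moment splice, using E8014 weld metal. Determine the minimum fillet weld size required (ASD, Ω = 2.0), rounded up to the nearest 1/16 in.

w = 5/16 in

E80XX → F_EXX = 80 ksi.
Total weld length L = 23 in.
Required throat t_e = P × Ω / (0.6 F_EXX × L) = 104 × 2.0 / (0.6 × 80 × 23) = 0.1884 in.
Required leg w = t_e / 0.707 = 0.2665 in → use 5/16 in.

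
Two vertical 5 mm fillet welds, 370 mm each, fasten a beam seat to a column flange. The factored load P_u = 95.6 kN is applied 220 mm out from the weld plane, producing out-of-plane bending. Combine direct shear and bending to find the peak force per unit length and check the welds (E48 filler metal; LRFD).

E48XX → F_EXX = 480 MPa.
L_w = 2 × 370 = 740 mm; section modulus (unit throat) S = 2 × L²/6 = 45630 mm².
Direct shear f_v = P/L_w = 95.6×10³/740 = 129.2 N/mm.
Moment M = P × e = 95.6×10³ × 220 = 21032000 N·mm; bending f_b = M/S = 460.9 N/mm.
f_max = √(f_v² + f_b²) = √(129.2² + 460.9²) = 478.7 N/mm.
φr_n = 0.75 × 0.6 × 480 × (0.707 × 5) = 763.6 N/mm → adequate.

f_max ≈ 479 N/mm; adequate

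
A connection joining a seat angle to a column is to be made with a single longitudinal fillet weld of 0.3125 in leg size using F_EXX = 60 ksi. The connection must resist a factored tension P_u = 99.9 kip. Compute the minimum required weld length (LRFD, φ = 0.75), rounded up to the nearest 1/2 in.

Throat t_e = 0.707 × 0.3125 = 0.2209 in.
φr_n = 0.75 × 0.6 × 60 × 0.2209 = 5.965 kip/in.
L_req = P_u / φr_n = 99.9 / 5.965 = 16.75 in total.
Round up → use L = 17 in.

L = 17 in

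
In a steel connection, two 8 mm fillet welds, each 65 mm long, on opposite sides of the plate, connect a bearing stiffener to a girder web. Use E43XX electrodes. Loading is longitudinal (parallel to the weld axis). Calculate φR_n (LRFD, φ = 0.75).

E43XX → F_EXX = 430 MPa.
Effective throat t_e = 0.707 × 8 = 5.656 mm.
Total length L = 130 mm; A_we = 5.656 × 130 = 735.3 mm².
F_nw = 0.6 F_EXX = 0.6 × 430 = 258 MPa.
φR_n = 0.75 × 258 × 735.3 × 10⁻³ = 142.3 kN.

φR_n ≈ 142 kN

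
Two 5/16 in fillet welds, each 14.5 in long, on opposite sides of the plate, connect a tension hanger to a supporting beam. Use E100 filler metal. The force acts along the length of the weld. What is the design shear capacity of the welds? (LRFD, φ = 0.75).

E100XX → F_EXX = 100 ksi.
Effective throat t_e = 0.707 × 0.3125 = 0.2209 in.
Total length L = 29 in; A_we = 0.2209 × 29 = 6.407 in².
F_nw = 0.6 F_EXX = 0.6 × 100 = 60 ksi.
φR_n = 0.75 × 60 × 6.407 = 288.3 kip.

φR_n ≈ 288 kip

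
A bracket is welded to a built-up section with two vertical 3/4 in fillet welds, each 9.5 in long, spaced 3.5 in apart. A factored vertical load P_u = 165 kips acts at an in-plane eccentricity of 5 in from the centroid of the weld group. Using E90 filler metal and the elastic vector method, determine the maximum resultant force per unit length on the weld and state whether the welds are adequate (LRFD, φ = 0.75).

E90XX → F_EXX = 90 ksi.
Total weld length L_w = 19 in. Treat welds as unit-width lines.
Polar moment about centroid: J = 2[d³/12 + d(b/2)²] = 2[9.5³/12 + 9.5×1.75²] = 201.1 in³.
Direct shear f_v = P/L_w = 165 / 19 = 8.684 kip/in (vertical).
Torsion M = P·e = 165 × 5 = 825 kip·in.
Critical point at (x, y) = (1.75, 4.75) from centroid. f_tx = M·y/J = 19.49 kip/in; f_ty = M·x/J = 7.18 kip/in.
Resultant f_max = √[f_tx² + (f_v + f_ty)²] = √[19.49² + (8.684 + 7.18)²] = 25.13 kip/in.
Capacity per unit length: φr_n = 0.75 × 0.6 × 90 × (0.707 × 0.75) = 21.48 kip/in.
25.13 > 21.48 → NOT adequate.

f_max ≈ 25.1 kip/in; NOT adequate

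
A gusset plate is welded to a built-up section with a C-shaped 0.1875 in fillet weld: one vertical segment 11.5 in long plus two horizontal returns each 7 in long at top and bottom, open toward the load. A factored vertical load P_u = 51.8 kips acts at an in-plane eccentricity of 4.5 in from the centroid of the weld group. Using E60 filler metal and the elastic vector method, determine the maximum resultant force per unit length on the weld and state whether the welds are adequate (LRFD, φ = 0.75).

f_max ≈ 4.11 kip/in; NOT adequate

E60XX → F_EXX = 60 ksi.
Total weld length L_w = 25.5 in. Treat welds as unit-width lines.
Centroid: x̄ = 2×7×3.5 / 25.5 = 1.922 in from the vertical weld.
Polar moment about centroid: J = I_x + I_y = [11.5³/12 + 2×7×5.75²] + [11.5×1.922² + 2(7³/12 + 7×1.578²)] = 724.1 in³.
Direct shear f_v = P/L_w = 51.8 / 25.5 = 2.031 kip/in (vertical).
Torsion M = P·e = 51.8 × 4.5 = 233.1 kip·in.
Critical point at (x, y) = (5.078, 5.75) from centroid. f_tx = M·y/J = 1.851 kip/in; f_ty = M·x/J = 1.635 kip/in.
Resultant f_max = √[f_tx² + (f_v + f_ty)²] = √[1.851² + (2.031 + 1.635)²] = 4.107 kip/in.
Capacity per unit length: φr_n = 0.75 × 0.6 × 60 × (0.707 × 0.1875) = 3.579 kip/in.
4.107 > 3.579 → NOT adequate.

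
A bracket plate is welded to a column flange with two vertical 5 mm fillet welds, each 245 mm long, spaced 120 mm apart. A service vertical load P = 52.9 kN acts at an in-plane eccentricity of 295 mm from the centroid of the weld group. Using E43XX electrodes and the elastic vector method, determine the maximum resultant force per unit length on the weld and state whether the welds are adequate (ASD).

E43XX → F_EXX = 430 MPa.
Total weld length L_w = 490 mm. Treat welds as unit-width lines.
Polar moment about centroid: J = 2[d³/12 + d(b/2)²] = 2[245³/12 + 245×60²] = 4215000 mm³.
Direct shear f_v = P/L_w = 52.9×10³ / 490 = 108 N/mm (vertical).
Torsion M = P·e = 52.9×10³ × 295 = 15606000 N·mm.
Critical point at (x, y) = (60, 122.5) from centroid. f_tx = M·y/J = 453.5 N/mm; f_ty = M·x/J = 222.1 N/mm.
Resultant f_max = √[f_tx² + (f_v + f_ty)²] = √[453.5² + (108 + 222.1)²] = 560.9 N/mm.
Capacity per unit length: r_n/Ω = (1/2.0) × 0.6 × 430 × (0.707 × 5) = 456 N/mm.
560.9 > 456 → NOT adequate.

f_max ≈ 561 N/mm; NOT adequate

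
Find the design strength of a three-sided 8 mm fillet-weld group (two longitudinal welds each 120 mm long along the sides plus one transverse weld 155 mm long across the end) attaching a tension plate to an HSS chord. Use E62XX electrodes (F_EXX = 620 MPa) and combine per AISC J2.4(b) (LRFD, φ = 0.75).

t_e = 0.707 × 8 = 5.656 mm.
R_nwl = 0.6 × 620 × 5.656 × 240 × 10⁻³ = 505 kN (longitudinal, 2 welds).
R_nwt = 0.6 × 620 × 5.656 × 155 × 10⁻³ = 326.1 kN (transverse, base value).
(i) R_nwl + R_nwt = 831.1 kN; (ii) 0.85 R_nwl + 1.5 R_nwt = 918.4 kN.
R_n = max = 918.4 kN [governs: (ii)]; φR_n = 688.8 kN.

φR_n ≈ 689 kN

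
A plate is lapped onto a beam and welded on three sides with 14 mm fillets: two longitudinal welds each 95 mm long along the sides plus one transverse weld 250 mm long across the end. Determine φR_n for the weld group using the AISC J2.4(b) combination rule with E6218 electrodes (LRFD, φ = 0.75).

φR_n ≈ 1480 kN

E62XX → F_EXX = 620 MPa.
t_e = 0.707 × 14 = 9.898 mm.
R_nwl = 0.6 × 620 × 9.898 × 190 × 10⁻³ = 699.6 kN (longitudinal, 2 welds).
R_nwt = 0.6 × 620 × 9.898 × 250 × 10⁻³ = 920.5 kN (transverse, base value).
(i) R_nwl + R_nwt = 1620 kN; (ii) 0.85 R_nwl + 1.5 R_nwt = 1975 kN.
R_n = max = 1975 kN [governs: (ii)]; φR_n = 1482 kN.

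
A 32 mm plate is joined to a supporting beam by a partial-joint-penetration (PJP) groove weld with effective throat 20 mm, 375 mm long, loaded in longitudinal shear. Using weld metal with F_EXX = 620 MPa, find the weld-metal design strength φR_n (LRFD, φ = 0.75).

φR_n ≈ 2090 kN

Effective throat (given) t_e = 20 mm.
A_we = 20 × 375 = 7500 mm².
F_nw = 0.6 F_EXX = 372 MPa.
φR_n = 0.75 × 372 × 7500 × 10⁻³ = 2092 kN.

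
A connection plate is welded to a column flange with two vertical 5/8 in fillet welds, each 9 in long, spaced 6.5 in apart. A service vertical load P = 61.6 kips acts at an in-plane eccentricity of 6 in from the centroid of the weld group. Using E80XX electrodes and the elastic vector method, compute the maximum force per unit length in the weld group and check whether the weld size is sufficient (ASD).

E80XX → F_EXX = 80 ksi.
Total weld length L_w = 18 in. Treat welds as unit-width lines.
Polar moment about centroid: J = 2[d³/12 + d(b/2)²] = 2[9³/12 + 9×3.25²] = 311.6 in³.
Direct shear f_v = P/L_w = 61.6 / 18 = 3.422 kip/in (vertical).
Torsion M = P·e = 61.6 × 6 = 369.6 kip·in.
Critical point at (x, y) = (3.25, 4.5) from centroid. f_tx = M·y/J = 5.337 kip/in; f_ty = M·x/J = 3.855 kip/in.
Resultant f_max = √[f_tx² + (f_v + f_ty)²] = √[5.337² + (3.422 + 3.855)²] = 9.024 kip/in.
Capacity per unit length: r_n/Ω = (1/2.0) × 0.6 × 80 × (0.707 × 0.625) = 10.6 kip/in.
9.024 ≤ 10.6 → adequate.

f_max ≈ 9.02 kip/in; adequate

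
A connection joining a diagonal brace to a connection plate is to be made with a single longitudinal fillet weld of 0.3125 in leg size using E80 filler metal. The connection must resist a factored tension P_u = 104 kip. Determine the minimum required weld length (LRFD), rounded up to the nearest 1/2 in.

L = 13.5 in

E80XX → F_EXX = 80 ksi.
Throat t_e = 0.707 × 0.3125 = 0.2209 in.
φr_n = 0.75 × 0.6 × 80 × 0.2209 = 7.954 kip/in.
L_req = P_u / φr_n = 104 / 7.954 = 13.08 in total.
Round up → use L = 13.5 in.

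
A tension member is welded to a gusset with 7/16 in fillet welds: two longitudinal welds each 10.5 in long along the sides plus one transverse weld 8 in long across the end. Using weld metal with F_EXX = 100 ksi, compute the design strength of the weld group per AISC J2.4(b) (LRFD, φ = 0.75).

t_e = 0.707 × 0.4375 = 0.3093 in.
R_nwl = 0.6 × 100 × 0.3093 × 21 = 389.7 kips (longitudinal, 2 welds).
R_nwt = 0.6 × 100 × 0.3093 × 8 = 148.5 kips (transverse, base value).
(i) R_nwl + R_nwt = 538.2 kips; (ii) 0.85 R_nwl + 1.5 R_nwt = 554 kips.
R_n = max = 554 kips [governs: (ii)]; φR_n = 415.5 kips.

φR_n ≈ 415 kips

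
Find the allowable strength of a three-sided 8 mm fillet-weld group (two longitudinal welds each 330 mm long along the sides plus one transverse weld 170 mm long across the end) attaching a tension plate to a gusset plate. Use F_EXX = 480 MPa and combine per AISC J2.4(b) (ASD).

t_e = 0.707 × 8 = 5.656 mm.
R_nwl = 0.6 × 480 × 5.656 × 660 × 10⁻³ = 1075 kN (longitudinal, 2 welds).
R_nwt = 0.6 × 480 × 5.656 × 170 × 10⁻³ = 276.9 kN (transverse, base value).
(i) R_nwl + R_nwt = 1352 kN; (ii) 0.85 R_nwl + 1.5 R_nwt = 1329 kN.
R_n = max = 1352 kN [governs: (i)]; R_n/Ω = 676 kN.

R_n/Ω ≈ 676 kN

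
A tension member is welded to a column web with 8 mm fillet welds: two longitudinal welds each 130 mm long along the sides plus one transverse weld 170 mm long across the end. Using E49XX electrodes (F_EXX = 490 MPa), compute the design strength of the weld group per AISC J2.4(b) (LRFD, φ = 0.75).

t_e = 0.707 × 8 = 5.656 mm.
R_nwl = 0.6 × 490 × 5.656 × 260 × 10⁻³ = 432.3 kN (longitudinal, 2 welds).
R_nwt = 0.6 × 490 × 5.656 × 170 × 10⁻³ = 282.7 kN (transverse, base value).
(i) R_nwl + R_nwt = 715 kN; (ii) 0.85 R_nwl + 1.5 R_nwt = 791.5 kN.
R_n = max = 791.5 kN [governs: (ii)]; φR_n = 593.6 kN.

φR_n ≈ 594 kN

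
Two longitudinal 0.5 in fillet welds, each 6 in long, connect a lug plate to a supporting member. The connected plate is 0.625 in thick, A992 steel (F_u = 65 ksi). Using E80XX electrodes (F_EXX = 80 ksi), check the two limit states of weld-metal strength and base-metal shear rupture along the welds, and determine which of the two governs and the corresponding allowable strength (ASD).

R_n/Ω ≈ 102 kip (weld metal governs)

t_e = 0.707 × 0.5 = 0.3535 in; L = 12 in.
Weld metal: R_n/Ω = (1/2.0) × 0.6 × 80 × 0.3535 × 12 = 101.8 kip.
Base metal (shear rupture): R_n/Ω = (1/2.0) × 0.6 × 65 × 0.625 × 12 = 146.2 kip.
Governing: weld metal.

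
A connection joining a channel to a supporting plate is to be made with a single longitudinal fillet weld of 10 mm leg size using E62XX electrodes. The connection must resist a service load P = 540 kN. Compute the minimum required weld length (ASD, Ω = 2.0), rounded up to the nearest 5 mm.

E62XX → F_EXX = 620 MPa.
Throat t_e = 0.707 × 10 = 7.07 mm.
r_n/Ω = (0.6 × 620 × 7.07) / 2.0 = 1315 N/mm = 1.315 kN/mm.
L_req = P / (r_n/Ω) = 540 / 1.315 = 410.6 mm total.
Round up → use L = 415 mm.

L = 415 mm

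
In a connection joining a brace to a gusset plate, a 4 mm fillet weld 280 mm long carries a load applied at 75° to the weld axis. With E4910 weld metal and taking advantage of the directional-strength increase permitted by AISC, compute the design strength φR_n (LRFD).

E49XX → F_EXX = 490 MPa.
t_e = 0.707 × 4 = 2.828 mm; A_we = 2.828 × 280 = 791.8 mm².
Directional factor: 1.0 + 0.5 sin^1.5(75°) = 1.475.
F_nw = 0.6 × 490 × 1.475 = 433.6 MPa.
φR_n = 0.75 × 433.6 × 791.8 × 10⁻³ = 257.5 kN.

φR_n ≈ 257 kN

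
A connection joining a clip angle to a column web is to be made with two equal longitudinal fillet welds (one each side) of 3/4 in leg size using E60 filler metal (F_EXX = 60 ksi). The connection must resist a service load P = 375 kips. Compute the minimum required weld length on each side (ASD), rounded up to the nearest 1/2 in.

Throat t_e = 0.707 × 0.75 = 0.5302 in.
r_n/Ω = (0.6 × 60 × 0.5302) / 2.0 = 9.544 kip/in.
L_req = P / (r_n/Ω) = 375 / 9.544 = 39.29 in total.
Per side: 39.29 / 2 = 19.64 in.
Round up → use L = 20 in on each side.

L = 20 in on each side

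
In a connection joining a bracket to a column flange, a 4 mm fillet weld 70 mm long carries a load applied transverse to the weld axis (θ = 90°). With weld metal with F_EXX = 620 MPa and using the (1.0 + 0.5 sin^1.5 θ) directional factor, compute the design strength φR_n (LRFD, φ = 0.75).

φR_n ≈ 82.8 kN

t_e = 0.707 × 4 = 2.828 mm; A_we = 2.828 × 70 = 198 mm².
Directional factor: 1.0 + 0.5 sin^1.5(90°) = 1.5.
F_nw = 0.6 × 620 × 1.5 = 558 MPa.
φR_n = 0.75 × 558 × 198 × 10⁻³ = 82.85 kN.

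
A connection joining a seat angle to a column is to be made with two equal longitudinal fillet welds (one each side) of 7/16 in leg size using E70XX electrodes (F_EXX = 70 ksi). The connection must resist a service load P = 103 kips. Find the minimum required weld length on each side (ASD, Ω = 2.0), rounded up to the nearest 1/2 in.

L = 8 in on each side

Throat t_e = 0.707 × 0.4375 = 0.3093 in.
r_n/Ω = (0.6 × 70 × 0.3093) / 2.0 = 6.496 kip/in.
L_req = P / (r_n/Ω) = 103 / 6.496 = 15.86 in total.
Per side: 15.86 / 2 = 7.928 in.
Round up → use L = 8 in on each side.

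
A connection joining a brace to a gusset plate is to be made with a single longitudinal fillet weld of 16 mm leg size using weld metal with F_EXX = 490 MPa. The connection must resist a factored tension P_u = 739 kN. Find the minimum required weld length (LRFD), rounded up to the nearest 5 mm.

L = 300 mm

Throat t_e = 0.707 × 16 = 11.31 mm.
φr_n = 0.75 × 0.6 × 490 × 11.31 × 10⁻³ = 2.494 kN/mm.
L_req = P_u / φr_n = 739 / 2.494 = 296.3 mm total.
Round up → use L = 300 mm.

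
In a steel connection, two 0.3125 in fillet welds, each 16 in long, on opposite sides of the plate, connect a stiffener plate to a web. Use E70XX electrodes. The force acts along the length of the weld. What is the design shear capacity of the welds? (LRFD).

φR_n ≈ 223 kips

E70XX → F_EXX = 70 ksi.
Effective throat t_e = 0.707 × 0.3125 = 0.2209 in.
Total length L = 32 in; A_we = 0.2209 × 32 = 7.07 in².
F_nw = 0.6 F_EXX = 0.6 × 70 = 42 ksi.
φR_n = 0.75 × 42 × 7.07 = 222.7 kips.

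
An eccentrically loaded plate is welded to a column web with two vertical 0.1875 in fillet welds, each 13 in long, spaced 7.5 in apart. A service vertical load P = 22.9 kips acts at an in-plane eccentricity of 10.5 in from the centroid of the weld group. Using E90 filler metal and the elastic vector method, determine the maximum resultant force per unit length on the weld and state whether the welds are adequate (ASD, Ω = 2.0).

f_max ≈ 3 kip/in; adequate

E90XX → F_EXX = 90 ksi.
Total weld length L_w = 26 in. Treat welds as unit-width lines.
Polar moment about centroid: J = 2[d³/12 + d(b/2)²] = 2[13³/12 + 13×3.75²] = 731.8 in³.
Direct shear f_v = P/L_w = 22.9 / 26 = 0.8808 kip/in (vertical).
Torsion M = P·e = 22.9 × 10.5 = 240.45 kip·in.
Critical point at (x, y) = (3.75, 6.5) from centroid. f_tx = M·y/J = 2.136 kip/in; f_ty = M·x/J = 1.232 kip/in.
Resultant f_max = √[f_tx² + (f_v + f_ty)²] = √[2.136² + (0.8808 + 1.232)²] = 3.004 kip/in.
Capacity per unit length: r_n/Ω = (1/2.0) × 0.6 × 90 × (0.707 × 0.1875) = 3.579 kip/in.
3.004 ≤ 3.579 → adequate.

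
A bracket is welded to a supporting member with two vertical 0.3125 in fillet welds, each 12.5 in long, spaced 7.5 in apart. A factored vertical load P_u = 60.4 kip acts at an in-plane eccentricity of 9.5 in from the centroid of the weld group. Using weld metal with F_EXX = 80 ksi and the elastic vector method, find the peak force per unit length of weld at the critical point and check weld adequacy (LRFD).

Total weld length L_w = 25 in. Treat welds as unit-width lines.
Polar moment about centroid: J = 2[d³/12 + d(b/2)²] = 2[12.5³/12 + 12.5×3.75²] = 677.1 in³.
Direct shear f_v = P/L_w = 60.4 / 25 = 2.416 kip/in (vertical).
Torsion M = P·e = 60.4 × 9.5 = 573.8 kip·in.
Critical point at (x, y) = (3.75, 6.25) from centroid. f_tx = M·y/J = 5.297 kip/in; f_ty = M·x/J = 3.178 kip/in.
Resultant f_max = √[f_tx² + (f_v + f_ty)²] = √[5.297² + (2.416 + 3.178)²] = 7.704 kip/in.
Capacity per unit length: φr_n = 0.75 × 0.6 × 80 × (0.707 × 0.3125) = 7.954 kip/in.
7.704 ≤ 7.954 → adequate.

f_max ≈ 7.7 kip/in; adequate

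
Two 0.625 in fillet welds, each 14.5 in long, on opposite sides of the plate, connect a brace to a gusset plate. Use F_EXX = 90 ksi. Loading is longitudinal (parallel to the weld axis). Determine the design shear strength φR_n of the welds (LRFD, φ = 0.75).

φR_n ≈ 519 kip

Effective throat t_e = 0.707 × 0.625 = 0.4419 in.
Total length L = 29 in; A_we = 0.4419 × 29 = 12.81 in².
F_nw = 0.6 F_EXX = 0.6 × 90 = 54 ksi.
φR_n = 0.75 × 54 × 12.81 = 519 kip.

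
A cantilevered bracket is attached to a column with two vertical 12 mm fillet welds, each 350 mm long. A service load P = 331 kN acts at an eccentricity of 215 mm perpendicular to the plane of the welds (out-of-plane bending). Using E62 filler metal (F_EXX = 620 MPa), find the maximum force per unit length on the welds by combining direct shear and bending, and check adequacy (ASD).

f_max ≈ 1810 N/mm; NOT adequate

L_w = 2 × 350 = 700 mm; section modulus (unit throat) S = 2 × L²/6 = 40830 mm².
Direct shear f_v = P/L_w = 331×10³/700 = 472.9 N/mm.
Moment M = P × e = 331×10³ × 215 = 71165000 N·mm; bending f_b = M/S = 1743 N/mm.
f_max = √(f_v² + f_b²) = √(472.9² + 1743²) = 1806 N/mm.
r_n/Ω = (1/2.0) × 0.6 × 620 × (0.707 × 12) = 1578 N/mm → NOT adequate.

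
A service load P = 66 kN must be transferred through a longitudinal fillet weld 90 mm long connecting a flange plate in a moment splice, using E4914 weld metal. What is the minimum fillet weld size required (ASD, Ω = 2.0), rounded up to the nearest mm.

w = 8 mm

E49XX → F_EXX = 490 MPa.
Total weld length L = 90 mm.
Required throat t_e = P × Ω / (0.6 F_EXX × L) = 66 × 2.0 / (0.6 × 490 × 90 × 10⁻³) = 4.989 mm.
Required leg w = t_e / 0.707 = 7.056 mm → use 8 mm.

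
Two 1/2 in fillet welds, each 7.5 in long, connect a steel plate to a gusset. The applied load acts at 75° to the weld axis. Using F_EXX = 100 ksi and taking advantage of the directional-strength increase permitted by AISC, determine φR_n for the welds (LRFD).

φR_n ≈ 352 kip

t_e = 0.707 × 0.5 = 0.3535 in; A_we = 0.3535 × 15 = 5.302 in².
Directional factor: 1.0 + 0.5 sin^1.5(75°) = 1.475.
F_nw = 0.6 × 100 × 1.475 = 88.48 ksi.
φR_n = 0.75 × 88.48 × 5.302 = 351.9 kip.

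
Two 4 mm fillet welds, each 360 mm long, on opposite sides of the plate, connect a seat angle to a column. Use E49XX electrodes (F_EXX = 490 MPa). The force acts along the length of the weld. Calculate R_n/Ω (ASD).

Effective throat t_e = 0.707 × 4 = 2.828 mm.
Total length L = 720 mm; A_we = 2.828 × 720 = 2036 mm².
F_nw = 0.6 F_EXX = 0.6 × 490 = 294 MPa.
R_n = 294 × 2036 × 10⁻³ = 598.6 kN; R_n/Ω = 598.6/2.0 = 299.3 kN.

R_n/Ω ≈ 299 kN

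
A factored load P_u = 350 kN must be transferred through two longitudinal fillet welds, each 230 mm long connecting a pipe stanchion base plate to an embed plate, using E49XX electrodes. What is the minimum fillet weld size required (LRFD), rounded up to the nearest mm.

E49XX → F_EXX = 490 MPa.
Total weld length L = 460 mm.
Required throat t_e = P_u / (φ × 0.6 F_EXX × L) = 350 / (0.75 × 0.6 × 490 × 460 × 10⁻³) = 3.451 mm.
Required leg w = t_e / 0.707 = 4.881 mm → use 5 mm.

w = 5 mm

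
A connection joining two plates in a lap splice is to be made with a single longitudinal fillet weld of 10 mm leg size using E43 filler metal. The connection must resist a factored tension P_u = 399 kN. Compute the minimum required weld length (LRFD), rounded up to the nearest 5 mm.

E43XX → F_EXX = 430 MPa.
Throat t_e = 0.707 × 10 = 7.07 mm.
φr_n = 0.75 × 0.6 × 430 × 7.07 × 10⁻³ = 1.368 kN/mm.
L_req = P_u / φr_n = 399 / 1.368 = 291.7 mm total.
Round up → use L = 295 mm.

L = 295 mm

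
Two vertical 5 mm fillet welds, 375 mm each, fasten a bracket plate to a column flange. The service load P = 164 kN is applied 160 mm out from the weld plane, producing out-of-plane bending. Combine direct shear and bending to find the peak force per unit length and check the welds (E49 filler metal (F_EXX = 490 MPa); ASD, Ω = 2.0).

L_w = 2 × 375 = 750 mm; section modulus (unit throat) S = 2 × L²/6 = 46880 mm².
Direct shear f_v = P/L_w = 164×10³/750 = 218.7 N/mm.
Moment M = P × e = 164×10³ × 160 = 26240000 N·mm; bending f_b = M/S = 559.8 N/mm.
f_max = √(f_v² + f_b²) = √(218.7² + 559.8²) = 601 N/mm.
r_n/Ω = (1/2.0) × 0.6 × 490 × (0.707 × 5) = 519.6 N/mm → NOT adequate.

f_max ≈ 601 N/mm; NOT adequate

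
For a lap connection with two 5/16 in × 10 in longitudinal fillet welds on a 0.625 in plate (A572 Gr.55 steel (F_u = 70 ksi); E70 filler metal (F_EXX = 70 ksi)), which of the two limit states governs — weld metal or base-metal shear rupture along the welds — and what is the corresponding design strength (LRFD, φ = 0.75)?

φR_n ≈ 139 kips (weld metal governs)

t_e = 0.707 × 0.3125 = 0.2209 in; L = 20 in.
Weld metal: φR_n = 0.75 × 0.6 × 70 × 0.2209 × 20 = 139.2 kips.
Base metal (shear rupture): φR_n = 0.75 × 0.6 × 70 × 0.625 × 20 = 393.8 kips.
Governing: weld metal.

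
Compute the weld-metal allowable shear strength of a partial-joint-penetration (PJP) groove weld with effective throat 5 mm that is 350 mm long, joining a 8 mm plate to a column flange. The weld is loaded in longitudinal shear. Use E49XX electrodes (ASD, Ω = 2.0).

E49XX → F_EXX = 490 MPa.
Effective throat (given) t_e = 5 mm.
A_we = 5 × 350 = 1750 mm².
F_nw = 0.6 F_EXX = 294 MPa.
R_n/Ω = (294 × 1750) / 2.0 × 10⁻³ = 257.2 kN.

R_n/Ω ≈ 257 kN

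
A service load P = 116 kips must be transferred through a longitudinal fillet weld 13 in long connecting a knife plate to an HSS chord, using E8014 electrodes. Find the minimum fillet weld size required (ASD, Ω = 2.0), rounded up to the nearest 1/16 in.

E80XX → F_EXX = 80 ksi.
Total weld length L = 13 in.
Required throat t_e = P × Ω / (0.6 F_EXX × L) = 116 × 2.0 / (0.6 × 80 × 13) = 0.3718 in.
Required leg w = t_e / 0.707 = 0.5259 in → use 9/16 in.

w = 9/16 in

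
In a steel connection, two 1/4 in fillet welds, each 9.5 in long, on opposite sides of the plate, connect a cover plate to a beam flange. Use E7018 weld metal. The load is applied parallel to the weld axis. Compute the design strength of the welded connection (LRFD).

E70XX → F_EXX = 70 ksi.
Effective throat t_e = 0.707 × 0.25 = 0.1767 in.
Total length L = 19 in; A_we = 0.1767 × 19 = 3.358 in².
F_nw = 0.6 F_EXX = 0.6 × 70 = 42 ksi.
φR_n = 0.75 × 42 × 3.358 = 105.8 kips.

φR_n ≈ 106 kips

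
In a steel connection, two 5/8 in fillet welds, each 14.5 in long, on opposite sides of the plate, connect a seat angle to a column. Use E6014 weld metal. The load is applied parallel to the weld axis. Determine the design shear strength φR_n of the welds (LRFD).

φR_n ≈ 346 kips

E60XX → F_EXX = 60 ksi.
Effective throat t_e = 0.707 × 0.625 = 0.4419 in.
Total length L = 29 in; A_we = 0.4419 × 29 = 12.81 in².
F_nw = 0.6 F_EXX = 0.6 × 60 = 36 ksi.
φR_n = 0.75 × 36 × 12.81 = 346 kips.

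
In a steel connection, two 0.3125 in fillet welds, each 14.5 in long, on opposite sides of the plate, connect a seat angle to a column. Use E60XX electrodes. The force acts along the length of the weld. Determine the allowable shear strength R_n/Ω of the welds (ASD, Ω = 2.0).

E60XX → F_EXX = 60 ksi.
Effective throat t_e = 0.707 × 0.3125 = 0.2209 in.
Total length L = 29 in; A_we = 0.2209 × 29 = 6.407 in².
F_nw = 0.6 F_EXX = 0.6 × 60 = 36 ksi.
R_n = 36 × 6.407 = 230.7 kips; R_n/Ω = 230.7/2.0 = 115.3 kips.

R_n/Ω ≈ 115 kips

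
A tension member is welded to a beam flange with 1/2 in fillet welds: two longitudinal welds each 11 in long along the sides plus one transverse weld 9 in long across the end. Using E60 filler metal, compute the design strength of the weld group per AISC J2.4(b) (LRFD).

φR_n ≈ 307 kips

E60XX → F_EXX = 60 ksi.
t_e = 0.707 × 0.5 = 0.3535 in.
R_nwl = 0.6 × 60 × 0.3535 × 22 = 280 kips (longitudinal, 2 welds).
R_nwt = 0.6 × 60 × 0.3535 × 9 = 114.5 kips (transverse, base value).
(i) R_nwl + R_nwt = 394.5 kips; (ii) 0.85 R_nwl + 1.5 R_nwt = 409.8 kips.
R_n = max = 409.8 kips [governs: (ii)]; φR_n = 307.3 kips.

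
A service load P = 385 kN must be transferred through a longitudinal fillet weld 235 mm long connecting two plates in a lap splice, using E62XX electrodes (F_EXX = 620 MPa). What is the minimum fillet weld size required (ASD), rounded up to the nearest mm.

Total weld length L = 235 mm.
Required throat t_e = P × Ω / (0.6 F_EXX × L) = 385 × 2.0 / (0.6 × 620 × 235 × 10⁻³) = 8.808 mm.
Required leg w = t_e / 0.707 = 12.46 mm → use 13 mm.

w = 13 mm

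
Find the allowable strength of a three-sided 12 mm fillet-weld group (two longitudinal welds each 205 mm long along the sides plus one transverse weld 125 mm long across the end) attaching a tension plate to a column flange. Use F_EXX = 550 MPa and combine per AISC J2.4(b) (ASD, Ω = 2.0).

t_e = 0.707 × 12 = 8.484 mm.
R_nwl = 0.6 × 550 × 8.484 × 410 × 10⁻³ = 1148 kN (longitudinal, 2 welds).
R_nwt = 0.6 × 550 × 8.484 × 125 × 10⁻³ = 350 kN (transverse, base value).
(i) R_nwl + R_nwt = 1498 kN; (ii) 0.85 R_nwl + 1.5 R_nwt = 1501 kN.
R_n = max = 1501 kN [governs: (ii)]; R_n/Ω = 750.3 kN.

R_n/Ω ≈ 750 kN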